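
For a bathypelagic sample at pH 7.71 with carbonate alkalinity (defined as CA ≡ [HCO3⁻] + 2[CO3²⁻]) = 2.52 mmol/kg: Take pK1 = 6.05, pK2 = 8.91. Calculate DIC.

DIC = 2.43 mmol/kg

CA = [HCO3⁻] + 2[CO3²⁻] = (α₁ + 2α₂)·DIC
At pH 7.71: [H⁺]/K1 = 10^-1.66 = 0.021878, K2/[H⁺] = 10^-1.20 = 0.063096
α₁ = 1/(1 + 0.021878 + 0.063096) = 1/1.0850 = 0.9217; α₂ = α₁·K2/[H⁺] = 0.05815
α₁ + 2α₂ = 1.0380
DIC = CA / (α₁ + 2α₂) = 2.52 / 1.0380 = 2.43 mmol/kg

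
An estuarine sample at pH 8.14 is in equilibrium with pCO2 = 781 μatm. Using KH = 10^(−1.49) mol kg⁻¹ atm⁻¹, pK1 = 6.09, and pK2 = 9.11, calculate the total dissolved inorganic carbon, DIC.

[CO2*] = KH · pCO2 = 10^(−1.49) × 781×10^-6 = 2.527×10^-5 mol/kg
α₀ = 1/(1 + K1/[H⁺] + K1K2/[H⁺]²) = 1/(1 + 10^+2.05 + 10^+1.08) = 0.007986
DIC = [CO2*]/α₀ = 2.527×10^-5 / 0.007986 = 3.16 mmol/kg

DIC = 3.16 mmol/kg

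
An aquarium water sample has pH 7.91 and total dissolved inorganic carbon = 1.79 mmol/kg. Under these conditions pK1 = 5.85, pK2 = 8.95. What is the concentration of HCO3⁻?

[HCO3⁻] = 1.63 mmol/kg

α₁ = 1 / (1 + [H⁺]/K1 + K2/[H⁺]) = 1 / (1 + 10^-2.06 + 10^-1.04)
   = 1 / (1 + 0.0087096 + 0.091201) = 1/1.0999 = 0.9092
[HCO3⁻] = α₁ × DIC = 0.9092 × 1.79 = 1.63 mmol/kg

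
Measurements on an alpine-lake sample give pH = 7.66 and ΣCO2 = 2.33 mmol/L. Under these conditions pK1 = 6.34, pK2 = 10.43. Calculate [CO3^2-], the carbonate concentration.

α₂ = 1 / (1 + [H⁺]/K2 + [H⁺]²/(K1K2)) = 1 / (1 + 10^+2.77 + 10^+1.45)
   = 1 / (1 + 588.84 + 28.184) = 1/618.03 = 0.001618
[CO3²⁻] = α₂ × DIC = 0.001618 × 2.33 = 0.00377 mmol/L = 3.77 μmol/L

[CO3²⁻] = 3.77 μmol/L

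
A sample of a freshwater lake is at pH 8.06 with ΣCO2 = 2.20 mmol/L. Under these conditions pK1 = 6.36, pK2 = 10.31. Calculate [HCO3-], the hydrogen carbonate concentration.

α₁ = 1 / (1 + [H⁺]/K1 + K2/[H⁺]) = 1 / (1 + 10^-1.70 + 10^-2.25)
   = 1 / (1 + 0.019953 + 0.0056234) = 1/1.0256 = 0.9751
[HCO3⁻] = α₁ × DIC = 0.9751 × 2.20 = 2.15 mmol/L

[HCO3⁻] = 2.15 mmol/L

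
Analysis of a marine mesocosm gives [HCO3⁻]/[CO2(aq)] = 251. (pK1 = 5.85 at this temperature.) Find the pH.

From K1 = [H⁺][HCO3⁻]/[CO2(aq)]:  pH = pK1 + log₁₀([HCO3⁻]/[CO2(aq)])
log₁₀(251) = +2.400
pH = 5.85 + (+2.400) = 8.25

pH = 8.25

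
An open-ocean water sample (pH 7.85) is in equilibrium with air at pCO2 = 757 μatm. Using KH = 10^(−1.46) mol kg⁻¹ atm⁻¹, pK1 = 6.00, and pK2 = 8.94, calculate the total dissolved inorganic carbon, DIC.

DIC = 2.04 mmol/kg

[CO2*] = KH · pCO2 = 10^(−1.46) × 757×10^-6 = 2.625×10^-5 mol/kg
α₀ = 1/(1 + K1/[H⁺] + K1K2/[H⁺]²) = 1/(1 + 10^+1.85 + 10^+0.76) = 0.01290
DIC = [CO2*]/α₀ = 2.625×10^-5 / 0.01290 = 2.04 mmol/kg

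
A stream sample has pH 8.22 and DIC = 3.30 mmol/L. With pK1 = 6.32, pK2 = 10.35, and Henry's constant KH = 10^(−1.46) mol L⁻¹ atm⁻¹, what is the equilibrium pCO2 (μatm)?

pCO2 = 1170 μatm

α₀ = 1 / (1 + K1/[H⁺] + K1K2/[H⁺]²) = 1 / (1 + 10^+1.90 + 10^-0.23)
   = 1 / (1 + 79.433 + 0.58884) = 1/81.022 = 0.01234
[CO2*] = α₀ × DIC = 0.01234 × 3.30 = 0.04073 mmol/L
pCO2 = [CO2*]/KH = 4.073×10^-5 / 3.467×10^-2 = 1170 μatm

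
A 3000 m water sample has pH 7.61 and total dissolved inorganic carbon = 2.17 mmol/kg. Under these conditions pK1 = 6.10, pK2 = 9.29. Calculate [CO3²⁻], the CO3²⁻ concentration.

[CO3²⁻] = 0.0431 mmol/kg

α₂ = 1 / (1 + [H⁺]/K2 + [H⁺]²/(K1K2)) = 1 / (1 + 10^+1.68 + 10^+0.17)
   = 1 / (1 + 47.863 + 1.4791) = 1/50.342 = 0.01986
[CO3²⁻] = α₂ × DIC = 0.01986 × 2.17 = 0.0431 mmol/kg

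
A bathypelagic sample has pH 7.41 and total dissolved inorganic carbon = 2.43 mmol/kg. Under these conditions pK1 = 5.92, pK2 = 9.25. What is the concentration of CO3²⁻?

α₂ = 1 / (1 + [H⁺]/K2 + [H⁺]²/(K1K2)) = 1 / (1 + 10^+1.84 + 10^+0.35)
   = 1 / (1 + 69.183 + 2.2387) = 1/72.422 = 0.01381
[CO3²⁻] = α₂ × DIC = 0.01381 × 2.43 = 0.0336 mmol/kg

[CO3²⁻] = 0.0336 mmol/kg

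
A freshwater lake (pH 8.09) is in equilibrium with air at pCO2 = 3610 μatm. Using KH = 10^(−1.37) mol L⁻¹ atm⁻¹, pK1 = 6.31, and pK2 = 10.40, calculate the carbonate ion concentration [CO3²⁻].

[CO2*] = KH · pCO2 = 10^(−1.37) × 3610×10^-6 = 1.540×10^-4 mol/L
α₀ = 1/(1 + K1/[H⁺] + K1K2/[H⁺]²) = 1/(1 + 10^+1.78 + 10^-0.53) = 0.01625
DIC = [CO2*]/α₀ = 1.540×10^-4 / 0.01625 = 9.479 mmol/L
[CO3²⁻] = α₂·DIC; α₂ = 0.004795, so [CO3²⁻] = 0.004795 × 9.479 = 0.0454 mmol/L

[CO3²⁻] = 0.0454 mmol/L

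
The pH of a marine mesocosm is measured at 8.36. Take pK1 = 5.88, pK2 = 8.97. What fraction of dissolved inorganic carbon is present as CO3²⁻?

α₂ = 0.197

α₂ = 1 / (1 + [H⁺]/K2 + [H⁺]²/(K1K2)) = 1 / (1 + 10^+0.61 + 10^-1.87)
   = 1 / (1 + 4.0738 + 0.013490) = 1/5.0873 = 0.1966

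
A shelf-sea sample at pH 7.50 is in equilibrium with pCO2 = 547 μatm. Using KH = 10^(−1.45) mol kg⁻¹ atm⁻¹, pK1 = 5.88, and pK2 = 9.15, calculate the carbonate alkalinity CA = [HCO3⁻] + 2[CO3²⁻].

CA = 0.845 mmol/kg

[CO2*] = KH · pCO2 = 10^(−1.45) × 547×10^-6 = 1.941×10^-5 mol/kg
α₀ = 1/(1 + K1/[H⁺] + K1K2/[H⁺]²) = 1/(1 + 10^+1.62 + 10^-0.03) = 0.02293
DIC = [CO2*]/α₀ = 1.941×10^-5 / 0.02293 = 0.8466 mmol/kg
CA = (α₁ + 2α₂)·DIC = (0.9557 + 2×0.02140) × 0.8466 = 0.845 mmol/kg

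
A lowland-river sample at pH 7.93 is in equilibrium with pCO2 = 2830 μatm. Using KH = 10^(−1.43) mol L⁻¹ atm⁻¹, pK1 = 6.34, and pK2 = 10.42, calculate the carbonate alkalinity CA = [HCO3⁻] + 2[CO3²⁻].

CA = 4.12 mmol/L

[CO2*] = KH · pCO2 = 10^(−1.43) × 2830×10^-6 = 1.051×10^-4 mol/L
α₀ = 1/(1 + K1/[H⁺] + K1K2/[H⁺]²) = 1/(1 + 10^+1.59 + 10^-0.90) = 0.02498
DIC = [CO2*]/α₀ = 1.051×10^-4 / 0.02498 = 4.209 mmol/L
CA = (α₁ + 2α₂)·DIC = (0.9719 + 2×0.003145) × 4.209 = 4.12 mmol/L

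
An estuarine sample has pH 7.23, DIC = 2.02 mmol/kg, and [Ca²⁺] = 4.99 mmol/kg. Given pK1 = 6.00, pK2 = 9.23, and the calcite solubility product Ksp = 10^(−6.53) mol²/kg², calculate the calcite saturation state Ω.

α₂ = 1 / (1 + [H⁺]/K2 + [H⁺]²/(K1K2)) = 1 / (1 + 10^+2.00 + 10^+0.77)
   = 1 / (1 + 100.00 + 5.8884) = 1/106.89 = 0.009356
[CO3²⁻] = α₂ × DIC = 0.009356 × 2.02 = 0.01890 mmol/kg = 18.90 μmol/kg
Ksp = 10^(−6.53) = 2.951×10^-7
Ω = [Ca²⁺][CO3²⁻]/Ksp = (4.99×10^-3)(1.890×10^-5) / 2.951×10^-7 = 0.320

Ω = 0.320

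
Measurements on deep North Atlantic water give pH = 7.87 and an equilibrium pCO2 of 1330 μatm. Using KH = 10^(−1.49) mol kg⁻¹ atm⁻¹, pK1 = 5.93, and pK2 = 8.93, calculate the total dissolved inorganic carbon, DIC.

[CO2*] = KH · pCO2 = 10^(−1.49) × 1330×10^-6 = 4.304×10^-5 mol/kg
α₀ = 1/(1 + K1/[H⁺] + K1K2/[H⁺]²) = 1/(1 + 10^+1.94 + 10^+0.88) = 0.01045
DIC = [CO2*]/α₀ = 4.304×10^-5 / 0.01045 = 4.12 mmol/kg

DIC = 4.12 mmol/kg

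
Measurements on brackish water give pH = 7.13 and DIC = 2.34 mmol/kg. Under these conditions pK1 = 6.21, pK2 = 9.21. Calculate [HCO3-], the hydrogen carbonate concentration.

[HCO3⁻] = 2.07 mmol/kg

α₁ = 1 / (1 + [H⁺]/K1 + K2/[H⁺]) = 1 / (1 + 10^-0.92 + 10^-2.08)
   = 1 / (1 + 0.12023 + 0.0083176) = 1/1.1285 = 0.8861
[HCO3⁻] = α₁ × DIC = 0.8861 × 2.34 = 2.07 mmol/kg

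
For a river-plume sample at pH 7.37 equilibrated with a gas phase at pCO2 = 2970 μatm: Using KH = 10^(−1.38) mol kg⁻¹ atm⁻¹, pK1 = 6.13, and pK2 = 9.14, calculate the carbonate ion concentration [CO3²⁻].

[CO2*] = KH · pCO2 = 10^(−1.38) × 2970×10^-6 = 1.238×10^-4 mol/kg
α₀ = 1/(1 + K1/[H⁺] + K1K2/[H⁺]²) = 1/(1 + 10^+1.24 + 10^-0.53) = 0.05355
DIC = [CO2*]/α₀ = 1.238×10^-4 / 0.05355 = 2.312 mmol/kg
[CO3²⁻] = α₂·DIC; α₂ = 0.01580, so [CO3²⁻] = 0.01580 × 2.312 = 0.0365 mmol/kg

[CO3²⁻] = 0.0365 mmol/kg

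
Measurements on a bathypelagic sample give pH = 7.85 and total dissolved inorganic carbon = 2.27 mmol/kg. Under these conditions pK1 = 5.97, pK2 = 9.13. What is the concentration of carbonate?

[CO3²⁻] = 0.112 mmol/kg

α₂ = 1 / (1 + [H⁺]/K2 + [H⁺]²/(K1K2)) = 1 / (1 + 10^+1.28 + 10^-0.60)
   = 1 / (1 + 19.055 + 0.25119) = 1/20.306 = 0.04925
[CO3²⁻] = α₂ × DIC = 0.04925 × 2.27 = 0.112 mmol/kg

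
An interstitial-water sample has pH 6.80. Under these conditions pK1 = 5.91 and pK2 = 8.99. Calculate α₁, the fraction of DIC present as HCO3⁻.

α₁ = 1 / (1 + [H⁺]/K1 + K2/[H⁺]) = 1 / (1 + 10^-0.89 + 10^-2.19)
   = 1 / (1 + 0.12882 + 0.0064565) = 1/1.1353 = 0.8808

α₁ = 0.881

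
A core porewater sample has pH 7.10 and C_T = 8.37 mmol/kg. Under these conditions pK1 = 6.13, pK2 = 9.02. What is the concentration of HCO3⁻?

[HCO3⁻] = 7.48 mmol/kg

α₁ = 1 / (1 + [H⁺]/K1 + K2/[H⁺]) = 1 / (1 + 10^-0.97 + 10^-1.92)
   = 1 / (1 + 0.10715 + 0.012023) = 1/1.1192 = 0.8935
[HCO3⁻] = α₁ × DIC = 0.8935 × 8.37 = 7.48 mmol/kg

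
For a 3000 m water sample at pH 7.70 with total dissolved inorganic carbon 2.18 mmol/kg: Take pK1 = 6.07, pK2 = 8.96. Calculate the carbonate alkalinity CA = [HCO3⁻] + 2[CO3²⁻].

CA = 2.24 mmol/kg

CA = [HCO3⁻] + 2[CO3²⁻] = (α₁ + 2α₂)·DIC
At pH 7.70: [H⁺]/K1 = 10^-1.63 = 0.023442, K2/[H⁺] = 10^-1.26 = 0.054954
α₁ = 1/(1 + 0.023442 + 0.054954) = 1/1.0784 = 0.9273; α₂ = α₁·K2/[H⁺] = 0.05096
α₁ + 2α₂ = 1.0292
CA = 1.0292 × 2.18 = 2.24 mmol/kg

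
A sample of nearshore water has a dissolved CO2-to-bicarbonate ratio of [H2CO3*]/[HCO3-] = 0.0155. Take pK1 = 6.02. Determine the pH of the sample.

From K1 = [H⁺][HCO3-]/[H2CO3*]:  pH = pK1 − log₁₀([H2CO3*]/[HCO3-])
log₁₀(0.0155) = -1.810
pH = 6.02 − (-1.810) = 7.83

pH = 7.83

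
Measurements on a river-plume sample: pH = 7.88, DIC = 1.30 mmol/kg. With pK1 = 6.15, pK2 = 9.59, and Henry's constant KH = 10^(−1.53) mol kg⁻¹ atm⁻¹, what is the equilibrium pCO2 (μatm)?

α₀ = 1 / (1 + K1/[H⁺] + K1K2/[H⁺]²) = 1 / (1 + 10^+1.73 + 10^+0.02)
   = 1 / (1 + 53.703 + 1.0471) = 1/55.750 = 0.01794
[CO2*] = α₀ × DIC = 0.01794 × 1.30 = 0.02332 mmol/kg
pCO2 = [CO2*]/KH = 2.332×10^-5 / 2.951×10^-2 = 790 μatm

pCO2 = 790 μatm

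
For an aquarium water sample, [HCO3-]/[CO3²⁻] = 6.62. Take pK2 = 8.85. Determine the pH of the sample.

pH = 8.03

From K2 = [H⁺][CO3²⁻]/[HCO3-]:  pH = pK2 − log₁₀([HCO3-]/[CO3²⁻])
log₁₀(6.62) = +0.821
pH = 8.85 − (+0.821) = 8.03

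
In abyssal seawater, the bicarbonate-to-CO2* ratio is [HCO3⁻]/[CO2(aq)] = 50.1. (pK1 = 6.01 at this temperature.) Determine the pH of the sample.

pH = 7.71

From K1 = [H⁺][HCO3⁻]/[CO2(aq)]:  pH = pK1 + log₁₀([HCO3⁻]/[CO2(aq)])
log₁₀(50.1) = +1.700
pH = 6.01 + (+1.700) = 7.71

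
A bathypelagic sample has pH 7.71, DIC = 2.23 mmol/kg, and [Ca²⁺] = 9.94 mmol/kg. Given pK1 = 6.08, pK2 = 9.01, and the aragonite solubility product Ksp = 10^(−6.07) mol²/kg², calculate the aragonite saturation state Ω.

Ω = 1.22

α₂ = 1 / (1 + [H⁺]/K2 + [H⁺]²/(K1K2)) = 1 / (1 + 10^+1.30 + 10^-0.33)
   = 1 / (1 + 19.953 + 0.46774) = 1/21.420 = 0.04668
[CO3²⁻] = α₂ × DIC = 0.04668 × 2.23 = 0.1041 mmol/kg
Ksp = 10^(−6.07) = 8.511×10^-7
Ω = [Ca²⁺][CO3²⁻]/Ksp = (9.94×10^-3)(1.041×10^-4) / 8.511×10^-7 = 1.22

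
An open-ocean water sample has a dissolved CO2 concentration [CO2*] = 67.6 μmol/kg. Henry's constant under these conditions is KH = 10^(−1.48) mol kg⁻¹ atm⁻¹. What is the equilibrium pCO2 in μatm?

pCO2 = 2040 μatm

KH = 10^(−1.48) = 3.311×10^-2 mol kg⁻¹ atm⁻¹
pCO2 = [CO2*]/KH = 67.6×10^-6 / 3.311×10^-2 = 2.04×10^-3 atm = 2040 μatm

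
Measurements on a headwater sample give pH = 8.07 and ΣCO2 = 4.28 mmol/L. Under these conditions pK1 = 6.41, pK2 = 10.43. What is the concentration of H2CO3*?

α₀ = 1 / (1 + K1/[H⁺] + K1K2/[H⁺]²) = 1 / (1 + 10^+1.66 + 10^-0.70)
   = 1 / (1 + 45.709 + 0.19953) = 1/46.908 = 0.02132
[CO2*] = α₀ × DIC = 0.02132 × 4.28 = 0.0912 mmol/L

[CO2*] = 0.0912 mmol/L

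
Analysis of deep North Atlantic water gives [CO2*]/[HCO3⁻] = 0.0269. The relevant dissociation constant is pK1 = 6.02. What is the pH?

From K1 = [H⁺][HCO3⁻]/[CO2*]:  pH = pK1 − log₁₀([CO2*]/[HCO3⁻])
log₁₀(0.0269) = -1.570
pH = 6.02 − (-1.570) = 7.59

pH = 7.59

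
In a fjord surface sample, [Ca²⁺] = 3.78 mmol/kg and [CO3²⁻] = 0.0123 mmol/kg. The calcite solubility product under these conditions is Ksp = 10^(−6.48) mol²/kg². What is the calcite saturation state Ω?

Ω = 0.140

Ksp = 10^(−6.48) = 3.311×10^-7
Ω = [Ca²⁺][CO3²⁻]/Ksp = (3.78×10^-3)(0.0123×10^-3) / 3.311×10^-7 = 0.140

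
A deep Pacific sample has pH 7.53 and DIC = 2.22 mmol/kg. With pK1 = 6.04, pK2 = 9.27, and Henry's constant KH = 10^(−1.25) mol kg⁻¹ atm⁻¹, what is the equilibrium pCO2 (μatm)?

pCO2 = 1220 μatm

α₀ = 1 / (1 + K1/[H⁺] + K1K2/[H⁺]²) = 1 / (1 + 10^+1.49 + 10^-0.25)
   = 1 / (1 + 30.903 + 0.56234) = 1/32.465 = 0.03080
[CO2*] = α₀ × DIC = 0.03080 × 2.22 = 0.06838 mmol/kg
pCO2 = [CO2*]/KH = 6.838×10^-5 / 5.623×10^-2 = 1220 μatm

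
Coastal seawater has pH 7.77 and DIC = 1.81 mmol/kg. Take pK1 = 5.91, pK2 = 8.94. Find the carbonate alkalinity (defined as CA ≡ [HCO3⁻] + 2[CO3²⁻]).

CA = 1.90 mmol/kg

CA = [HCO3⁻] + 2[CO3²⁻] = (α₁ + 2α₂)·DIC
At pH 7.77: [H⁺]/K1 = 10^-1.86 = 0.013804, K2/[H⁺] = 10^-1.17 = 0.067608
α₁ = 1/(1 + 0.013804 + 0.067608) = 1/1.0814 = 0.9247; α₂ = α₁·K2/[H⁺] = 0.06252
α₁ + 2α₂ = 1.0498
CA = 1.0498 × 1.81 = 1.90 mmol/kg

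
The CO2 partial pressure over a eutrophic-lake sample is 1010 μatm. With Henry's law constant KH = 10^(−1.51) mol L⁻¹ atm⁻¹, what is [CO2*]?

KH = 10^(−1.51) = 3.090×10^-2 mol L⁻¹ atm⁻¹
[CO2*] = KH · pCO2 = 3.090×10^-2 × 1010×10^-6 atm = 3.12×10^-5 mol/L

[CO2*] = 31.2 μmol/L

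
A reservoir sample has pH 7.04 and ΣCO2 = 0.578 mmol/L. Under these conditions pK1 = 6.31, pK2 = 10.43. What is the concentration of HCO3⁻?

α₁ = 1 / (1 + [H⁺]/K1 + K2/[H⁺]) = 1 / (1 + 10^-0.73 + 10^-3.39)
   = 1 / (1 + 0.18621 + 0.00040738) = 1/1.1866 = 0.8427
[HCO3⁻] = α₁ × DIC = 0.8427 × 0.578 = 0.487 mmol/L

[HCO3⁻] = 0.487 mmol/L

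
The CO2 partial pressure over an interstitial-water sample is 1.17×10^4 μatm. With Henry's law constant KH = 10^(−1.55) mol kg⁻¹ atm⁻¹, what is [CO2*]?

KH = 10^(−1.55) = 2.818×10^-2 mol kg⁻¹ atm⁻¹
[CO2*] = KH · pCO2 = 2.818×10^-2 × 1.17×10^4×10^-6 atm = 3.30×10^-4 mol/kg

[CO2*] = 330 μmol/kg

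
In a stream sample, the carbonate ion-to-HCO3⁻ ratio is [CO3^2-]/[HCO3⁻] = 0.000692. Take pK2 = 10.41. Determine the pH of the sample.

From K2 = [H⁺][CO3^2-]/[HCO3⁻]:  pH = pK2 + log₁₀([CO3^2-]/[HCO3⁻])
log₁₀(0.000692) = -3.160
pH = 10.41 + (-3.160) = 7.25

pH = 7.25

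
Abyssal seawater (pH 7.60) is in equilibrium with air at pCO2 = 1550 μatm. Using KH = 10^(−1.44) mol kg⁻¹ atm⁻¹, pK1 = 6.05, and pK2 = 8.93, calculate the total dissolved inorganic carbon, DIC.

DIC = 2.15 mmol/kg

[CO2*] = KH · pCO2 = 10^(−1.44) × 1550×10^-6 = 5.628×10^-5 mol/kg
α₀ = 1/(1 + K1/[H⁺] + K1K2/[H⁺]²) = 1/(1 + 10^+1.55 + 10^+0.22) = 0.02622
DIC = [CO2*]/α₀ = 5.628×10^-5 / 0.02622 = 2.15 mmol/kg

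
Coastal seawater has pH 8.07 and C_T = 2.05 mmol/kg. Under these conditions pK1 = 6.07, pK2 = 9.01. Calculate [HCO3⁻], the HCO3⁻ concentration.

α₁ = 1 / (1 + [H⁺]/K1 + K2/[H⁺]) = 1 / (1 + 10^-2.00 + 10^-0.94)
   = 1 / (1 + 0.010000 + 0.11482) = 1/1.1248 = 0.8890
[HCO3⁻] = α₁ × DIC = 0.8890 × 2.05 = 1.82 mmol/kg

[HCO3⁻] = 1.82 mmol/kg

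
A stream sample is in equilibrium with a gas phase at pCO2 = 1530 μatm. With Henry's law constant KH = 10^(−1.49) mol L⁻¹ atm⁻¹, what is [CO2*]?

KH = 10^(−1.49) = 3.236×10^-2 mol L⁻¹ atm⁻¹
[CO2*] = KH · pCO2 = 3.236×10^-2 × 1530×10^-6 atm = 4.95×10^-5 mol/L

[CO2*] = 49.5 μmol/L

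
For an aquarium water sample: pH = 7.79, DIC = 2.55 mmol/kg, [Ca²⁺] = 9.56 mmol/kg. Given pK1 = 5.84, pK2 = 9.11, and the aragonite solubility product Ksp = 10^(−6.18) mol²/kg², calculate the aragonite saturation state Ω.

α₂ = 1 / (1 + [H⁺]/K2 + [H⁺]²/(K1K2)) = 1 / (1 + 10^+1.32 + 10^-0.63)
   = 1 / (1 + 20.893 + 0.23442) = 1/22.127 = 0.04519
[CO3²⁻] = α₂ × DIC = 0.04519 × 2.55 = 0.1152 mmol/kg
Ksp = 10^(−6.18) = 6.607×10^-7
Ω = [Ca²⁺][CO3²⁻]/Ksp = (9.56×10^-3)(1.152×10^-4) / 6.607×10^-7 = 1.67

Ω = 1.67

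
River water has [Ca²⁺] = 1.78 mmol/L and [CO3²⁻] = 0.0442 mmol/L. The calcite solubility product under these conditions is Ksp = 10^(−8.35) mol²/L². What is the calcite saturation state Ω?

Ω = 17.6

Ksp = 10^(−8.35) = 4.467×10^-9
Ω = [Ca²⁺][CO3²⁻]/Ksp = (1.78×10^-3)(0.0442×10^-3) / 4.467×10^-9 = 17.6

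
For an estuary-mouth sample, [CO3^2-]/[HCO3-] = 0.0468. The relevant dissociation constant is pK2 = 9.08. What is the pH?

From K2 = [H⁺][CO3^2-]/[HCO3-]:  pH = pK2 + log₁₀([CO3^2-]/[HCO3-])
log₁₀(0.0468) = -1.330
pH = 9.08 + (-1.330) = 7.75

pH = 7.75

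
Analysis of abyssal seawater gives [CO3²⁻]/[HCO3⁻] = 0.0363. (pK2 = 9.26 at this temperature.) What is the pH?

From K2 = [H⁺][CO3²⁻]/[HCO3⁻]:  pH = pK2 + log₁₀([CO3²⁻]/[HCO3⁻])
log₁₀(0.0363) = -1.440
pH = 9.26 + (-1.440) = 7.82

pH = 7.82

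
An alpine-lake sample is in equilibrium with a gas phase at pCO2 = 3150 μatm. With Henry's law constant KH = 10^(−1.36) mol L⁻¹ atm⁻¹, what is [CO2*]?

[CO2*] = 138 μmol/L

KH = 10^(−1.36) = 4.365×10^-2 mol L⁻¹ atm⁻¹
[CO2*] = KH · pCO2 = 4.365×10^-2 × 3150×10^-6 atm = 1.38×10^-4 mol/L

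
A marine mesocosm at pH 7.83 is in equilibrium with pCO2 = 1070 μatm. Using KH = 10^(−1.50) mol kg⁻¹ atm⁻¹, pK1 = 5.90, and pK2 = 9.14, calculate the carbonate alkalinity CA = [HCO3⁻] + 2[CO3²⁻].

[CO2*] = KH · pCO2 = 10^(−1.50) × 1070×10^-6 = 3.384×10^-5 mol/kg
α₀ = 1/(1 + K1/[H⁺] + K1K2/[H⁺]²) = 1/(1 + 10^+1.93 + 10^+0.62) = 0.01108
DIC = [CO2*]/α₀ = 3.384×10^-5 / 0.01108 = 3.055 mmol/kg
CA = (α₁ + 2α₂)·DIC = (0.9427 + 2×0.04617) × 3.055 = 3.16 mmol/kg

CA = 3.16 mmol/kg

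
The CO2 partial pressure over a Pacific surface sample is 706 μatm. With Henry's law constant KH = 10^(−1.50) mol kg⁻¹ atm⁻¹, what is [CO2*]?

[CO2*] = 22.3 μmol/kg

KH = 10^(−1.50) = 3.162×10^-2 mol kg⁻¹ atm⁻¹
[CO2*] = KH · pCO2 = 3.162×10^-2 × 706×10^-6 atm = 2.23×10^-5 mol/kg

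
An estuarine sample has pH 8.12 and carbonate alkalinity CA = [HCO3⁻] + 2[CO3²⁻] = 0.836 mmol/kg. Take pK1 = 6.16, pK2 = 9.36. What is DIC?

DIC = 0.801 mmol/kg

CA = [HCO3⁻] + 2[CO3²⁻] = (α₁ + 2α₂)·DIC
At pH 8.12: [H⁺]/K1 = 10^-1.96 = 0.010965, K2/[H⁺] = 10^-1.24 = 0.057544
α₁ = 1/(1 + 0.010965 + 0.057544) = 1/1.0685 = 0.9359; α₂ = α₁·K2/[H⁺] = 0.05385
α₁ + 2α₂ = 1.0436
DIC = CA / (α₁ + 2α₂) = 0.836 / 1.0436 = 0.801 mmol/kg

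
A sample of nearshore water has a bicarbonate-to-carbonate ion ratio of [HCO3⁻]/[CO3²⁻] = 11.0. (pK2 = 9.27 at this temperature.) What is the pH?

From K2 = [H⁺][CO3²⁻]/[HCO3⁻]:  pH = pK2 − log₁₀([HCO3⁻]/[CO3²⁻])
log₁₀(11.0) = +1.041
pH = 9.27 − (+1.041) = 8.23

pH = 8.23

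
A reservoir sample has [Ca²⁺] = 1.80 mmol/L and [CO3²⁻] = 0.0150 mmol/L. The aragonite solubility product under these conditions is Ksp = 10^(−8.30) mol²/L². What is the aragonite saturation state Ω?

Ω = 5.39

Ksp = 10^(−8.30) = 5.012×10^-9
Ω = [Ca²⁺][CO3²⁻]/Ksp = (1.80×10^-3)(0.0150×10^-3) / 5.012×10^-9 = 5.39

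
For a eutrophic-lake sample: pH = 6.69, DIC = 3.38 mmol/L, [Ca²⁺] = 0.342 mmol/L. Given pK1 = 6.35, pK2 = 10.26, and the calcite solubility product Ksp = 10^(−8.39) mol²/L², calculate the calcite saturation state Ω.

Ω = 0.0524

α₂ = 1 / (1 + [H⁺]/K2 + [H⁺]²/(K1K2)) = 1 / (1 + 10^+3.57 + 10^+3.23)
   = 1 / (1 + 3715.4 + 1698.2) = 1/5414.6 = 0.0001847
[CO3²⁻] = α₂ × DIC = 0.0001847 × 3.38 = 0.0006242 mmol/L = 0.6242 μmol/L
Ksp = 10^(−8.39) = 4.074×10^-9
Ω = [Ca²⁺][CO3²⁻]/Ksp = (0.342×10^-3)(6.242×10^-7) / 4.074×10^-9 = 0.0524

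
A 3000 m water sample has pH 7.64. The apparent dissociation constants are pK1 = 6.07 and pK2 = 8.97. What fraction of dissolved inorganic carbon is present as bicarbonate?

α₁ = 0.931

α₁ = 1 / (1 + [H⁺]/K1 + K2/[H⁺]) = 1 / (1 + 10^-1.57 + 10^-1.33)
   = 1 / (1 + 0.026915 + 0.046774) = 1/1.0737 = 0.9314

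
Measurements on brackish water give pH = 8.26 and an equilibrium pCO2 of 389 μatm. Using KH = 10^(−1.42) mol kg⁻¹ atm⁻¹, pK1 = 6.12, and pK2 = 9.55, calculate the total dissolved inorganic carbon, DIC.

[CO2*] = KH · pCO2 = 10^(−1.42) × 389×10^-6 = 1.479×10^-5 mol/kg
α₀ = 1/(1 + K1/[H⁺] + K1K2/[H⁺]²) = 1/(1 + 10^+2.14 + 10^+0.85) = 0.006844
DIC = [CO2*]/α₀ = 1.479×10^-5 / 0.006844 = 2.16 mmol/kg

DIC = 2.16 mmol/kg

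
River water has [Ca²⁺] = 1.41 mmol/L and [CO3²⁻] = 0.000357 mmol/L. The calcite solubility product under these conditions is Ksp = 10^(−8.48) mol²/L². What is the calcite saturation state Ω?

Ω = 0.152

Ksp = 10^(−8.48) = 3.311×10^-9
Ω = [Ca²⁺][CO3²⁻]/Ksp = (1.41×10^-3)(0.000357×10^-3) / 3.311×10^-9 = 0.152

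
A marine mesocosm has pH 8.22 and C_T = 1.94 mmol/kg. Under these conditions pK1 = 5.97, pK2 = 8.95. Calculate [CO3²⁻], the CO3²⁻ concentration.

[CO3²⁻] = 0.303 mmol/kg

α₂ = 1 / (1 + [H⁺]/K2 + [H⁺]²/(K1K2)) = 1 / (1 + 10^+0.73 + 10^-1.52)
   = 1 / (1 + 5.3703 + 0.030200) = 1/6.4005 = 0.1562
[CO3²⁻] = α₂ × DIC = 0.1562 × 1.94 = 0.303 mmol/kg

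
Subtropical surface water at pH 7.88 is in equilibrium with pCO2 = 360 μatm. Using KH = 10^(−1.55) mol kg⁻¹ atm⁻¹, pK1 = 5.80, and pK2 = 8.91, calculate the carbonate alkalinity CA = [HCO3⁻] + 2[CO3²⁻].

[CO2*] = KH · pCO2 = 10^(−1.55) × 360×10^-6 = 1.015×10^-5 mol/kg
α₀ = 1/(1 + K1/[H⁺] + K1K2/[H⁺]²) = 1/(1 + 10^+2.08 + 10^+1.05) = 0.007550
DIC = [CO2*]/α₀ = 1.015×10^-5 / 0.007550 = 1.344 mmol/kg
CA = (α₁ + 2α₂)·DIC = (0.9077 + 2×0.08471) × 1.344 = 1.45 mmol/kg

CA = 1.45 mmol/kg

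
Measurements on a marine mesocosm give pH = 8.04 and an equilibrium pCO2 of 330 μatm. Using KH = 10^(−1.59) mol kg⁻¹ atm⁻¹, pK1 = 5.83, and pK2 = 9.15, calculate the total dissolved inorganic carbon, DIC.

[CO2*] = KH · pCO2 = 10^(−1.59) × 330×10^-6 = 8.482×10^-6 mol/kg
α₀ = 1/(1 + K1/[H⁺] + K1K2/[H⁺]²) = 1/(1 + 10^+2.21 + 10^+1.10) = 0.005689
DIC = [CO2*]/α₀ = 8.482×10^-6 / 0.005689 = 1.49 mmol/kg

DIC = 1.49 mmol/kg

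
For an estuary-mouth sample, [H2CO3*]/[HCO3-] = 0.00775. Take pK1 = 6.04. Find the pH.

pH = 8.15

From K1 = [H⁺][HCO3-]/[H2CO3*]:  pH = pK1 − log₁₀([H2CO3*]/[HCO3-])
log₁₀(0.00775) = -2.111
pH = 6.04 − (-2.111) = 8.15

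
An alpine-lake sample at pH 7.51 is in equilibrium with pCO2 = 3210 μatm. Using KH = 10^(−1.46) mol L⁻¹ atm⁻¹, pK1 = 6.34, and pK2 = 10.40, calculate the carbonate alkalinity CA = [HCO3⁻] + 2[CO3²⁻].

[CO2*] = KH · pCO2 = 10^(−1.46) × 3210×10^-6 = 1.113×10^-4 mol/L
α₀ = 1/(1 + K1/[H⁺] + K1K2/[H⁺]²) = 1/(1 + 10^+1.17 + 10^-1.72) = 0.06325
DIC = [CO2*]/α₀ = 1.113×10^-4 / 0.06325 = 1.760 mmol/L
CA = (α₁ + 2α₂)·DIC = (0.9355 + 2×0.001205) × 1.760 = 1.65 mmol/L

CA = 1.65 mmol/L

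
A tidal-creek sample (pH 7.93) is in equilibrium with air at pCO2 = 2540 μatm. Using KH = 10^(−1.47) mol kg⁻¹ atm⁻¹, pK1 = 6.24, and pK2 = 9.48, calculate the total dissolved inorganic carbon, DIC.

[CO2*] = KH · pCO2 = 10^(−1.47) × 2540×10^-6 = 8.607×10^-5 mol/kg
α₀ = 1/(1 + K1/[H⁺] + K1K2/[H⁺]²) = 1/(1 + 10^+1.69 + 10^+0.14) = 0.01947
DIC = [CO2*]/α₀ = 8.607×10^-5 / 0.01947 = 4.42 mmol/kg

DIC = 4.42 mmol/kg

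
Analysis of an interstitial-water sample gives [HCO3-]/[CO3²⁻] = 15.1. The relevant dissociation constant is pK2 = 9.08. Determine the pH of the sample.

pH = 7.90

From K2 = [H⁺][CO3²⁻]/[HCO3-]:  pH = pK2 − log₁₀([HCO3-]/[CO3²⁻])
log₁₀(15.1) = +1.179
pH = 9.08 − (+1.179) = 7.90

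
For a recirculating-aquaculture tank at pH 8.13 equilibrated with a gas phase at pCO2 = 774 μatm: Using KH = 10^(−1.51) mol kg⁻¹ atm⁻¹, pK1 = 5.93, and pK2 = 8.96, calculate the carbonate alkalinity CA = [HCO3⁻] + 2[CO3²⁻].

[CO2*] = KH · pCO2 = 10^(−1.51) × 774×10^-6 = 2.392×10^-5 mol/kg
α₀ = 1/(1 + K1/[H⁺] + K1K2/[H⁺]²) = 1/(1 + 10^+2.20 + 10^+1.37) = 0.005467
DIC = [CO2*]/α₀ = 2.392×10^-5 / 0.005467 = 4.376 mmol/kg
CA = (α₁ + 2α₂)·DIC = (0.8664 + 2×0.1281) × 4.376 = 4.91 mmol/kg

CA = 4.91 mmol/kg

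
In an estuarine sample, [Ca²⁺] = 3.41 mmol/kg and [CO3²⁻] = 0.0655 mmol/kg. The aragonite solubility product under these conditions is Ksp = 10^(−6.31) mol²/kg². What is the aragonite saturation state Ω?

Ω = 0.456

Ksp = 10^(−6.31) = 4.898×10^-7
Ω = [Ca²⁺][CO3²⁻]/Ksp = (3.41×10^-3)(0.0655×10^-3) / 4.898×10^-7 = 0.456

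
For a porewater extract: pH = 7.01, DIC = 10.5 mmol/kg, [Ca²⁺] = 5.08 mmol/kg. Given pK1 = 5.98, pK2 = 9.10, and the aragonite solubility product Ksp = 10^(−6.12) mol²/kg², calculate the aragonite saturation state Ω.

Ω = 0.519

α₂ = 1 / (1 + [H⁺]/K2 + [H⁺]²/(K1K2)) = 1 / (1 + 10^+2.09 + 10^+1.06)
   = 1 / (1 + 123.03 + 11.482) = 1/135.51 = 0.007380
[CO3²⁻] = α₂ × DIC = 0.007380 × 10.5 = 0.07749 mmol/kg
Ksp = 10^(−6.12) = 7.586×10^-7
Ω = [Ca²⁺][CO3²⁻]/Ksp = (5.08×10^-3)(7.749×10^-5) / 7.586×10^-7 = 0.519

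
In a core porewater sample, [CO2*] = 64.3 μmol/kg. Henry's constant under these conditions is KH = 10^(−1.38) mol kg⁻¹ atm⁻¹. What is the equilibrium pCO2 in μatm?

pCO2 = 1540 μatm

KH = 10^(−1.38) = 4.169×10^-2 mol kg⁻¹ atm⁻¹
pCO2 = [CO2*]/KH = 64.3×10^-6 / 4.169×10^-2 = 1.54×10^-3 atm = 1540 μatm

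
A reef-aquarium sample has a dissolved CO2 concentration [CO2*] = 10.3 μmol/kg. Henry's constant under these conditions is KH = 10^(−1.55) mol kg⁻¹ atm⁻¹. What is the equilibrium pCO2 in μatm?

KH = 10^(−1.55) = 2.818×10^-2 mol kg⁻¹ atm⁻¹
pCO2 = [CO2*]/KH = 10.3×10^-6 / 2.818×10^-2 = 3.65×10^-4 atm = 365 μatm

pCO2 = 365 μatm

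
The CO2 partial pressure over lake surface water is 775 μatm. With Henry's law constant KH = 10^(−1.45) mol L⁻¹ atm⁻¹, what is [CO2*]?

[CO2*] = 27.5 μmol/L

KH = 10^(−1.45) = 3.548×10^-2 mol L⁻¹ atm⁻¹
[CO2*] = KH · pCO2 = 3.548×10^-2 × 775×10^-6 atm = 2.75×10^-5 mol/L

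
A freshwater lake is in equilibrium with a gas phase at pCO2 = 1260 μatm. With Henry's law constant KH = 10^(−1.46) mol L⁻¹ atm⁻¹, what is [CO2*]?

KH = 10^(−1.46) = 3.467×10^-2 mol L⁻¹ atm⁻¹
[CO2*] = KH · pCO2 = 3.467×10^-2 × 1260×10^-6 atm = 4.37×10^-5 mol/L

[CO2*] = 43.7 μmol/L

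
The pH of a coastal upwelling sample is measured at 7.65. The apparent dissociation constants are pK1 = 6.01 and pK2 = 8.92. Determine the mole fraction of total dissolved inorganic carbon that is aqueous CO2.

α₀ = 0.0213

α₀ = 1 / (1 + K1/[H⁺] + K1K2/[H⁺]²) = 1 / (1 + 10^+1.64 + 10^+0.37)
   = 1 / (1 + 43.652 + 2.3442) = 1/46.996 = 0.02128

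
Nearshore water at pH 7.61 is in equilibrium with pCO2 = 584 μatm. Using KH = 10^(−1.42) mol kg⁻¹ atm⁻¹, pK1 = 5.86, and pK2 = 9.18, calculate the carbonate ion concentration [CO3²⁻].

[CO3²⁻] = 0.0336 mmol/kg

[CO2*] = KH · pCO2 = 10^(−1.42) × 584×10^-6 = 2.220×10^-5 mol/kg
α₀ = 1/(1 + K1/[H⁺] + K1K2/[H⁺]²) = 1/(1 + 10^+1.75 + 10^+0.18) = 0.01702
DIC = [CO2*]/α₀ = 2.220×10^-5 / 0.01702 = 1.304 mmol/kg
[CO3²⁻] = α₂·DIC; α₂ = 0.02576, so [CO3²⁻] = 0.02576 × 1.304 = 0.0336 mmol/kg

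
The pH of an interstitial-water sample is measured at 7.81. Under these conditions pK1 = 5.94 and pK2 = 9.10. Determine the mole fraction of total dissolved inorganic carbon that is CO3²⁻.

α₂ = 1 / (1 + [H⁺]/K2 + [H⁺]²/(K1K2)) = 1 / (1 + 10^+1.29 + 10^-0.58)
   = 1 / (1 + 19.498 + 0.26303) = 1/20.761 = 0.04817

α₂ = 0.0482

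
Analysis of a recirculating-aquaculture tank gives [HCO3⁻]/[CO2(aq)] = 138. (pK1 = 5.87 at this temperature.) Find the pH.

From K1 = [H⁺][HCO3⁻]/[CO2(aq)]:  pH = pK1 + log₁₀([HCO3⁻]/[CO2(aq)])
log₁₀(138) = +2.140
pH = 5.87 + (+2.140) = 8.01

pH = 8.01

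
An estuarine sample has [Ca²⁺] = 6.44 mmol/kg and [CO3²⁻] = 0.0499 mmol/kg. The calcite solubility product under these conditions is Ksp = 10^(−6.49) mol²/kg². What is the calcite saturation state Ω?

Ω = 0.993

Ksp = 10^(−6.49) = 3.236×10^-7
Ω = [Ca²⁺][CO3²⁻]/Ksp = (6.44×10^-3)(0.0499×10^-3) / 3.236×10^-7 = 0.993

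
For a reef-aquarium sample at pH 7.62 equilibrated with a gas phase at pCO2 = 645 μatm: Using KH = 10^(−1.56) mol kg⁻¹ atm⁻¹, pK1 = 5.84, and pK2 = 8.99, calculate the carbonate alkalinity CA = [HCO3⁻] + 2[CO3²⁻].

CA = 1.16 mmol/kg

[CO2*] = KH · pCO2 = 10^(−1.56) × 645×10^-6 = 1.776×10^-5 mol/kg
α₀ = 1/(1 + K1/[H⁺] + K1K2/[H⁺]²) = 1/(1 + 10^+1.78 + 10^+0.41) = 0.01567
DIC = [CO2*]/α₀ = 1.776×10^-5 / 0.01567 = 1.134 mmol/kg
CA = (α₁ + 2α₂)·DIC = (0.9441 + 2×0.04027) × 1.134 = 1.16 mmol/kg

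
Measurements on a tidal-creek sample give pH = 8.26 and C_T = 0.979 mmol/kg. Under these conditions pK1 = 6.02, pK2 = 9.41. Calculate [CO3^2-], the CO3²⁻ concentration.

α₂ = 1 / (1 + [H⁺]/K2 + [H⁺]²/(K1K2)) = 1 / (1 + 10^+1.15 + 10^-1.09)
   = 1 / (1 + 14.125 + 0.081283) = 1/15.207 = 0.06576
[CO3²⁻] = α₂ × DIC = 0.06576 × 0.979 = 0.0644 mmol/kg

[CO3²⁻] = 0.0644 mmol/kg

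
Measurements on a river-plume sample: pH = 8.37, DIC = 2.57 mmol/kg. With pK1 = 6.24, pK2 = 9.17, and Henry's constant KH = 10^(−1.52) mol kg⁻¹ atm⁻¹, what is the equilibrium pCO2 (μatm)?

pCO2 = 541 μatm

α₀ = 1 / (1 + K1/[H⁺] + K1K2/[H⁺]²) = 1 / (1 + 10^+2.13 + 10^+1.33)
   = 1 / (1 + 134.90 + 21.380) = 1/157.28 = 0.006358
[CO2*] = α₀ × DIC = 0.006358 × 2.57 = 0.01634 mmol/kg = 16.34 μmol/kg
pCO2 = [CO2*]/KH = 1.634×10^-5 / 3.020×10^-2 = 541 μatm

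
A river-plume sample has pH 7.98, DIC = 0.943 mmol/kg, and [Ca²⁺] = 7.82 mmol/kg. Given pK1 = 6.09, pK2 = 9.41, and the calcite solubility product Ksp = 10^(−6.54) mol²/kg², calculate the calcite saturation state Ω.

α₂ = 1 / (1 + [H⁺]/K2 + [H⁺]²/(K1K2)) = 1 / (1 + 10^+1.43 + 10^-0.46)
   = 1 / (1 + 26.915 + 0.34674) = 1/28.262 = 0.03538
[CO3²⁻] = α₂ × DIC = 0.03538 × 0.943 = 0.03337 mmol/kg
Ksp = 10^(−6.54) = 2.884×10^-7
Ω = [Ca²⁺][CO3²⁻]/Ksp = (7.82×10^-3)(3.337×10^-5) / 2.884×10^-7 = 0.905

Ω = 0.905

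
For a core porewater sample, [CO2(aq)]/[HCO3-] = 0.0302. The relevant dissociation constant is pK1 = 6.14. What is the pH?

pH = 7.66

From K1 = [H⁺][HCO3-]/[CO2(aq)]:  pH = pK1 − log₁₀([CO2(aq)]/[HCO3-])
log₁₀(0.0302) = -1.520
pH = 6.14 − (-1.520) = 7.66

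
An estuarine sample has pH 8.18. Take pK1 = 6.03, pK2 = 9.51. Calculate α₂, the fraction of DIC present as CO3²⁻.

α₂ = 0.0444

α₂ = 1 / (1 + [H⁺]/K2 + [H⁺]²/(K1K2)) = 1 / (1 + 10^+1.33 + 10^-0.82)
   = 1 / (1 + 21.380 + 0.15136) = 1/22.531 = 0.04438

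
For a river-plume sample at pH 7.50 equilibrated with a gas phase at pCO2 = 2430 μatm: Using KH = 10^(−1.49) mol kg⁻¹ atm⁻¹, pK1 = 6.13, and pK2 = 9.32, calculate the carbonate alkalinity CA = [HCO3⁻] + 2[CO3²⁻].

CA = 1.90 mmol/kg

[CO2*] = KH · pCO2 = 10^(−1.49) × 2430×10^-6 = 7.863×10^-5 mol/kg
α₀ = 1/(1 + K1/[H⁺] + K1K2/[H⁺]²) = 1/(1 + 10^+1.37 + 10^-0.45) = 0.04033
DIC = [CO2*]/α₀ = 7.863×10^-5 / 0.04033 = 1.950 mmol/kg
CA = (α₁ + 2α₂)·DIC = (0.9454 + 2×0.01431) × 1.950 = 1.90 mmol/kg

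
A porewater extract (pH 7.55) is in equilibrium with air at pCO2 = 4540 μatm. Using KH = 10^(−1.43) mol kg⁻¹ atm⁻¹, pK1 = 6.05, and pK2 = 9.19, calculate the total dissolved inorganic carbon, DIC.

[CO2*] = KH · pCO2 = 10^(−1.43) × 4540×10^-6 = 1.687×10^-4 mol/kg
α₀ = 1/(1 + K1/[H⁺] + K1K2/[H⁺]²) = 1/(1 + 10^+1.50 + 10^-0.14) = 0.02999
DIC = [CO2*]/α₀ = 1.687×10^-4 / 0.02999 = 5.62 mmol/kg

DIC = 5.62 mmol/kg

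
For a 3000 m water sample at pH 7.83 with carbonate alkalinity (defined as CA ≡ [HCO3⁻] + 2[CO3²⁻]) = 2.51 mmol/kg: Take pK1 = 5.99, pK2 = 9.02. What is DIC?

CA = [HCO3⁻] + 2[CO3²⁻] = (α₁ + 2α₂)·DIC
At pH 7.83: [H⁺]/K1 = 10^-1.84 = 0.014454, K2/[H⁺] = 10^-1.19 = 0.064565
α₁ = 1/(1 + 0.014454 + 0.064565) = 1/1.0790 = 0.9268; α₂ = α₁·K2/[H⁺] = 0.05984
α₁ + 2α₂ = 1.0464
DIC = CA / (α₁ + 2α₂) = 2.51 / 1.0464 = 2.40 mmol/kg

DIC = 2.40 mmol/kg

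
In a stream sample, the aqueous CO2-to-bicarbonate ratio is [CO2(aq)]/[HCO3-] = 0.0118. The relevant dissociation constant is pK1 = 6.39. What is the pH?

From K1 = [H⁺][HCO3-]/[CO2(aq)]:  pH = pK1 − log₁₀([CO2(aq)]/[HCO3-])
log₁₀(0.0118) = -1.928
pH = 6.39 − (-1.928) = 8.32

pH = 8.32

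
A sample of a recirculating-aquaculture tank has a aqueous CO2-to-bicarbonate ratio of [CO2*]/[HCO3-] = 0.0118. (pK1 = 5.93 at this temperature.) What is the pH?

pH = 7.86

From K1 = [H⁺][HCO3-]/[CO2*]:  pH = pK1 − log₁₀([CO2*]/[HCO3-])
log₁₀(0.0118) = -1.928
pH = 5.93 − (-1.928) = 7.86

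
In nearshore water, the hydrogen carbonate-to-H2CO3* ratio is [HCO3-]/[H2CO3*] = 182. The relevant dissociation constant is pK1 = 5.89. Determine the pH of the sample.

pH = 8.15

From K1 = [H⁺][HCO3-]/[H2CO3*]:  pH = pK1 + log₁₀([HCO3-]/[H2CO3*])
log₁₀(182) = +2.260
pH = 5.89 + (+2.260) = 8.15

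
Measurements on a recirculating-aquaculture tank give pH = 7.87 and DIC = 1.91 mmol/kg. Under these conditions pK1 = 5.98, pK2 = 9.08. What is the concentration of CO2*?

[CO2*] = 0.0229 mmol/kg

α₀ = 1 / (1 + K1/[H⁺] + K1K2/[H⁺]²) = 1 / (1 + 10^+1.89 + 10^+0.68)
   = 1 / (1 + 77.625 + 4.7863) = 1/83.411 = 0.01199
[CO2*] = α₀ × DIC = 0.01199 × 1.91 = 0.0229 mmol/kg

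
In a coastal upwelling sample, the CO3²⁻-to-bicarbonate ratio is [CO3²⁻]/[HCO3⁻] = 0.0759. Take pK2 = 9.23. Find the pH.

pH = 8.11

From K2 = [H⁺][CO3²⁻]/[HCO3⁻]:  pH = pK2 + log₁₀([CO3²⁻]/[HCO3⁻])
log₁₀(0.0759) = -1.120
pH = 9.23 + (-1.120) = 8.11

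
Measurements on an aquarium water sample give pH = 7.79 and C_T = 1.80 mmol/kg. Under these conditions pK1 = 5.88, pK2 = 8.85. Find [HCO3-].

[HCO3⁻] = 1.64 mmol/kg

α₁ = 1 / (1 + [H⁺]/K1 + K2/[H⁺]) = 1 / (1 + 10^-1.91 + 10^-1.06)
   = 1 / (1 + 0.012303 + 0.087096) = 1/1.0994 = 0.9096
[HCO3⁻] = α₁ × DIC = 0.9096 × 1.80 = 1.64 mmol/kg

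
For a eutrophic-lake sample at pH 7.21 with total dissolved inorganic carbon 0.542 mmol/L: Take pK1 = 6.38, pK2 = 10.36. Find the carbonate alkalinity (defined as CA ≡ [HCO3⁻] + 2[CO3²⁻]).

CA = 0.473 mmol/L

CA = [HCO3⁻] + 2[CO3²⁻] = (α₁ + 2α₂)·DIC
At pH 7.21: [H⁺]/K1 = 10^-0.83 = 0.14791, K2/[H⁺] = 10^-3.15 = 0.00070795
α₁ = 1/(1 + 0.14791 + 0.00070795) = 1/1.1486 = 0.8706; α₂ = α₁·K2/[H⁺] = 0.0006163
α₁ + 2α₂ = 0.8718
CA = 0.8718 × 0.542 = 0.473 mmol/L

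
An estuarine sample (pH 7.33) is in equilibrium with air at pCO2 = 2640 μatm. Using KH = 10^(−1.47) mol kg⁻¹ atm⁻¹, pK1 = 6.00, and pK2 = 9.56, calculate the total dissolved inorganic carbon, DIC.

DIC = 2.01 mmol/kg

[CO2*] = KH · pCO2 = 10^(−1.47) × 2640×10^-6 = 8.945×10^-5 mol/kg
α₀ = 1/(1 + K1/[H⁺] + K1K2/[H⁺]²) = 1/(1 + 10^+1.33 + 10^-0.90) = 0.04443
DIC = [CO2*]/α₀ = 8.945×10^-5 / 0.04443 = 2.01 mmol/kg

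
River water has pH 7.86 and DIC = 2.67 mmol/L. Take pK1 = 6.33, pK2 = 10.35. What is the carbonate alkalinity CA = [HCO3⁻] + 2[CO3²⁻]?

CA = 2.60 mmol/L

CA = [HCO3⁻] + 2[CO3²⁻] = (α₁ + 2α₂)·DIC
At pH 7.86: [H⁺]/K1 = 10^-1.53 = 0.029512, K2/[H⁺] = 10^-2.49 = 0.0032359
α₁ = 1/(1 + 0.029512 + 0.0032359) = 1/1.0327 = 0.9683; α₂ = α₁·K2/[H⁺] = 0.003133
α₁ + 2α₂ = 0.9746
CA = 0.9746 × 2.67 = 2.60 mmol/L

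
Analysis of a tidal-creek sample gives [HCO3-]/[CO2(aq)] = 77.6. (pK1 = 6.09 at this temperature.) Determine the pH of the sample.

pH = 7.98

From K1 = [H⁺][HCO3-]/[CO2(aq)]:  pH = pK1 + log₁₀([HCO3-]/[CO2(aq)])
log₁₀(77.6) = +1.890
pH = 6.09 + (+1.890) = 7.98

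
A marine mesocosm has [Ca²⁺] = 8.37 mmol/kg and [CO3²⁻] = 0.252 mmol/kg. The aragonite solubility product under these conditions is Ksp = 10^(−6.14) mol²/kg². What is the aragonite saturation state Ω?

Ω = 2.91

Ksp = 10^(−6.14) = 7.244×10^-7
Ω = [Ca²⁺][CO3²⁻]/Ksp = (8.37×10^-3)(0.252×10^-3) / 7.244×10^-7 = 2.91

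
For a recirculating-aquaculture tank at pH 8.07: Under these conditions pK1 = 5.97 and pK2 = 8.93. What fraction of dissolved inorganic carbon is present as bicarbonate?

α₁ = 1 / (1 + [H⁺]/K1 + K2/[H⁺]) = 1 / (1 + 10^-2.10 + 10^-0.86)
   = 1 / (1 + 0.0079433 + 0.13804) = 1/1.1460 = 0.8726

α₁ = 0.873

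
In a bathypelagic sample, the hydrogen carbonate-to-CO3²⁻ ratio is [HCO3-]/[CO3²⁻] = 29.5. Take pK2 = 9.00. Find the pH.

pH = 7.53

From K2 = [H⁺][CO3²⁻]/[HCO3-]:  pH = pK2 − log₁₀([HCO3-]/[CO3²⁻])
log₁₀(29.5) = +1.470
pH = 9.00 − (+1.470) = 7.53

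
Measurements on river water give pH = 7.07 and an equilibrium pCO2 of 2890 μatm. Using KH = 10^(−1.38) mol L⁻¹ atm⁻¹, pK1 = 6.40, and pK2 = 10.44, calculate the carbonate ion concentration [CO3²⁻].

[CO3²⁻] = 0.240 μmol/L

[CO2*] = KH · pCO2 = 10^(−1.38) × 2890×10^-6 = 1.205×10^-4 mol/L
α₀ = 1/(1 + K1/[H⁺] + K1K2/[H⁺]²) = 1/(1 + 10^+0.67 + 10^-2.70) = 0.1761
DIC = [CO2*]/α₀ = 1.205×10^-4 / 0.1761 = 0.6842 mmol/L
[CO3²⁻] = α₂·DIC; α₂ = 0.0003513, so [CO3²⁻] = 0.0003513 × 0.6842 = 0.000240 mmol/L = 0.240 μmol/L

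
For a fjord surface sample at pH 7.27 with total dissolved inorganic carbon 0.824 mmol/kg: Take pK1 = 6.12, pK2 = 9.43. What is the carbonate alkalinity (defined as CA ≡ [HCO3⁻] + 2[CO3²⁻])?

CA = 0.775 mmol/kg

CA = [HCO3⁻] + 2[CO3²⁻] = (α₁ + 2α₂)·DIC
At pH 7.27: [H⁺]/K1 = 10^-1.15 = 0.070795, K2/[H⁺] = 10^-2.16 = 0.0069183
α₁ = 1/(1 + 0.070795 + 0.0069183) = 1/1.0777 = 0.9279; α₂ = α₁·K2/[H⁺] = 0.006419
α₁ + 2α₂ = 0.9407
CA = 0.9407 × 0.824 = 0.775 mmol/kg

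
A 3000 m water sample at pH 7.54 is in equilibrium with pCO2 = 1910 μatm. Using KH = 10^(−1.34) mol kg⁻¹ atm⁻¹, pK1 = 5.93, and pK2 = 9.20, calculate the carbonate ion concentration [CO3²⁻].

[CO2*] = KH · pCO2 = 10^(−1.34) × 1910×10^-6 = 8.730×10^-5 mol/kg
α₀ = 1/(1 + K1/[H⁺] + K1K2/[H⁺]²) = 1/(1 + 10^+1.61 + 10^-0.05) = 0.02346
DIC = [CO2*]/α₀ = 8.730×10^-5 / 0.02346 = 3.722 mmol/kg
[CO3²⁻] = α₂·DIC; α₂ = 0.02091, so [CO3²⁻] = 0.02091 × 3.722 = 0.0778 mmol/kg

[CO3²⁻] = 0.0778 mmol/kg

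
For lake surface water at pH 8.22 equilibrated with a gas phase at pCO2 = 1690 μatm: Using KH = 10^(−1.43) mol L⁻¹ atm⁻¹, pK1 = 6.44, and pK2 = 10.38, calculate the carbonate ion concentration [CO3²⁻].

[CO3²⁻] = 0.0262 mmol/L

[CO2*] = KH · pCO2 = 10^(−1.43) × 1690×10^-6 = 6.279×10^-5 mol/L
α₀ = 1/(1 + K1/[H⁺] + K1K2/[H⁺]²) = 1/(1 + 10^+1.78 + 10^-0.38) = 0.01621
DIC = [CO2*]/α₀ = 6.279×10^-5 / 0.01621 = 3.872 mmol/L
[CO3²⁻] = α₂·DIC; α₂ = 0.006759, so [CO3²⁻] = 0.006759 × 3.872 = 0.0262 mmol/L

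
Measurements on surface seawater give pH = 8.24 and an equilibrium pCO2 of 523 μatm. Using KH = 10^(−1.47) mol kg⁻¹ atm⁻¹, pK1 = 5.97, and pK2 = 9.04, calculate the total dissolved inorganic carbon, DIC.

[CO2*] = KH · pCO2 = 10^(−1.47) × 523×10^-6 = 1.772×10^-5 mol/kg
α₀ = 1/(1 + K1/[H⁺] + K1K2/[H⁺]²) = 1/(1 + 10^+2.27 + 10^+1.47) = 0.004614
DIC = [CO2*]/α₀ = 1.772×10^-5 / 0.004614 = 3.84 mmol/kg

DIC = 3.84 mmol/kg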